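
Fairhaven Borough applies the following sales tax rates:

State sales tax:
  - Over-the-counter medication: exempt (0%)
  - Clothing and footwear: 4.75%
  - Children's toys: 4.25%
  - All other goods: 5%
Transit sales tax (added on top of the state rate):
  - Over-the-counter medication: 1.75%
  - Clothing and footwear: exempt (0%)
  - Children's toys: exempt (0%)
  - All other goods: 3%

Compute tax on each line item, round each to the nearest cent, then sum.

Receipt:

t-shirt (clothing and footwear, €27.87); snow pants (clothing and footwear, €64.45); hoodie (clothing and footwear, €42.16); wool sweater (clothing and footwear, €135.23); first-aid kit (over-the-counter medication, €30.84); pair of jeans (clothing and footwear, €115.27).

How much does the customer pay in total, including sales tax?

T-shirt €27.87: clothing and footwear → 4.75% + 0% transit = 4.75% → €1.32
Snow pants €64.45: clothing and footwear → 4.75% + 0% transit = 4.75% → €3.06
Hoodie €42.16: clothing and footwear → 4.75% + 0% transit = 4.75% → €2.00
Wool sweater €135.23: clothing and footwear → 4.75% + 0% transit = 4.75% → €6.42
First-aid kit €30.84: over-the-counter medication → 0% + 1.75% transit = 1.75% → €0.54
Pair of jeans €115.27: clothing and footwear → 4.75% + 0% transit = 4.75% → €5.48
Subtotal = €415.82; tax = €18.82; total due = €434.64

€434.64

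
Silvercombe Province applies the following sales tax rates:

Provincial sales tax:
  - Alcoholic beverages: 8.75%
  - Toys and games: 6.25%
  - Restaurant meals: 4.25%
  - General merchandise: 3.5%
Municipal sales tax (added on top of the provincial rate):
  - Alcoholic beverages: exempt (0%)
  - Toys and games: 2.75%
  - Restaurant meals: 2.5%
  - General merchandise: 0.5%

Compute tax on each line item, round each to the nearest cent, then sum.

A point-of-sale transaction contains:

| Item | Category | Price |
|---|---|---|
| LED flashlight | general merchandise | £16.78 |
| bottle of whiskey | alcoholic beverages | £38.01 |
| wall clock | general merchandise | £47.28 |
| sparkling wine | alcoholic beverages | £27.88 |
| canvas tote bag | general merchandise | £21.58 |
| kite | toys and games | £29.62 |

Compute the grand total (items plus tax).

LED flashlight £16.78: general merchandise → 3.5% + 0.5% municipal = 4% → £0.67
Bottle of whiskey £38.01: alcoholic beverages → 8.75% + 0% municipal = 8.75% → £3.33
Wall clock £47.28: general merchandise → 3.5% + 0.5% municipal = 4% → £1.89
Sparkling wine £27.88: alcoholic beverages → 8.75% + 0% municipal = 8.75% → £2.44
Canvas tote bag £21.58: general merchandise → 3.5% + 0.5% municipal = 4% → £0.86
Kite £29.62: toys and games → 6.25% + 2.75% municipal = 9% → £2.67
Subtotal = £181.15; tax = £11.86; total due = £193.01

£193.01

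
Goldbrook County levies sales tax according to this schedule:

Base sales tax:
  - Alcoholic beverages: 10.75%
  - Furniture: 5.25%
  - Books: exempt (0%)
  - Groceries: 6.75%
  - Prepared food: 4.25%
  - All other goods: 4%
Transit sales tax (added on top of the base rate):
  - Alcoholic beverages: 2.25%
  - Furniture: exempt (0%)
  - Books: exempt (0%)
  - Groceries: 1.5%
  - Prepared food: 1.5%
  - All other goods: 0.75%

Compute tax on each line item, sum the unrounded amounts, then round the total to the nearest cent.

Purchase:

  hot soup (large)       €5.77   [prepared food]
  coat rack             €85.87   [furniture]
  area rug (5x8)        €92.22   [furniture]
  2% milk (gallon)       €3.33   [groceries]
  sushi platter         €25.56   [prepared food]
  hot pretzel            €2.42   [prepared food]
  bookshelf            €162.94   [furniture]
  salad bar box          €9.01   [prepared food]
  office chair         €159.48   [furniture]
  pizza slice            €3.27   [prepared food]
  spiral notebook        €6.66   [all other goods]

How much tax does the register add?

Hot soup (large) €5.77: prepared food → 4.25% + 1.5% transit = 5.75% → €0.331775
Coat rack €85.87: furniture → 5.25% + 0% transit = 5.25% → €4.508175
Area rug (5x8) €92.22: furniture → 5.25% + 0% transit = 5.25% → €4.84155
2% milk (gallon) €3.33: groceries → 6.75% + 1.5% transit = 8.25% → €0.274725
Sushi platter €25.56: prepared food → 4.25% + 1.5% transit = 5.75% → €1.4697
Hot pretzel €2.42: prepared food → 4.25% + 1.5% transit = 5.75% → €0.13915
Bookshelf €162.94: furniture → 5.25% + 0% transit = 5.25% → €8.55435
Salad bar box €9.01: prepared food → 4.25% + 1.5% transit = 5.75% → €0.518075
Office chair €159.48: furniture → 5.25% + 0% transit = 5.25% → €8.3727
Pizza slice €3.27: prepared food → 4.25% + 1.5% transit = 5.75% → €0.188025
Spiral notebook €6.66: all other goods → 4% + 0.75% transit = 4.75% → €0.31635
Unrounded tax sum = €29.514575 → €29.51

€29.51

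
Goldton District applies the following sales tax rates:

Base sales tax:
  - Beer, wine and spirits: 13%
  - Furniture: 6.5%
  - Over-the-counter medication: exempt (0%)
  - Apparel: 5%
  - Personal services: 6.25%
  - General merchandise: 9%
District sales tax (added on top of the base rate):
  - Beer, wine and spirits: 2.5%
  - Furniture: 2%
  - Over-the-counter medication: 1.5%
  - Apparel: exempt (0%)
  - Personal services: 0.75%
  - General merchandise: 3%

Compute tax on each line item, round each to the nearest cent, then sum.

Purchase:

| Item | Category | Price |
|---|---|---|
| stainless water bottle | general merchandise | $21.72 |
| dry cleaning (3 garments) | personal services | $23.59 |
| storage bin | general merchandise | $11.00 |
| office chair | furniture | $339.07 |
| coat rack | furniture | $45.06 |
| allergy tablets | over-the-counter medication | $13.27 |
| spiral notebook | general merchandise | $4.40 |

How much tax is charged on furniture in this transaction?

Office chair $339.07: furniture → 6.5% + 2% district = 8.5% → $28.82
Coat rack $45.06: furniture → 6.5% + 2% district = 8.5% → $3.83
Tax on furniture = $28.82 + $3.83 = $32.65

$32.65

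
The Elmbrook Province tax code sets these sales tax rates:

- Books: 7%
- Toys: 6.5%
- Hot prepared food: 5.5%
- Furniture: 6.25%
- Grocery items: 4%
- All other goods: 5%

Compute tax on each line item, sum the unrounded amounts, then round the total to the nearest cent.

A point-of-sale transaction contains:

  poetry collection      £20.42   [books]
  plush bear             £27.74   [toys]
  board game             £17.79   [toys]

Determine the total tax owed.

£4.39

Poetry collection £20.42: books → 7% → £1.4294
Plush bear £27.74: toys → 6.5% → £1.8031
Board game £17.79: toys → 6.5% → £1.15635
Unrounded tax sum = £4.38885 → £4.39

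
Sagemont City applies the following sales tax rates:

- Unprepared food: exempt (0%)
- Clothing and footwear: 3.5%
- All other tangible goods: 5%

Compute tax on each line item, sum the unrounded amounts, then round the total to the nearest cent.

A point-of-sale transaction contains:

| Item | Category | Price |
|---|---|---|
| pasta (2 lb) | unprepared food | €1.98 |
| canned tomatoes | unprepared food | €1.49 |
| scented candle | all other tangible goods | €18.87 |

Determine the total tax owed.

Pasta (2 lb) €1.98: unprepared food → 0% → €0.00
Canned tomatoes €1.49: unprepared food → 0% → €0.00
Scented candle €18.87: all other tangible goods → 5% → €0.9435
Unrounded tax sum = €0.9435 → €0.94

€0.94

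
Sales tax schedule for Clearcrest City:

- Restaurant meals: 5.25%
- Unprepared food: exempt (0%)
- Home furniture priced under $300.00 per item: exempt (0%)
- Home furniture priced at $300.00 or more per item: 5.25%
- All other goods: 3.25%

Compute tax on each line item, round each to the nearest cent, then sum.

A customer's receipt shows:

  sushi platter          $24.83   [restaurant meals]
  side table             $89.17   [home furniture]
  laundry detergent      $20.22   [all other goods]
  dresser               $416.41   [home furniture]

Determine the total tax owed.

Sushi platter $24.83: restaurant meals → 5.25% → $1.30
Side table $89.17: home furniture, under $300.00 → 0% → $0.00
Laundry detergent $20.22: all other goods → 3.25% → $0.66
Dresser $416.41: home furniture, $300.00 or more → 5.25% → $21.86
Total tax = $1.30 + $0.66 + $21.86 = $23.82

$23.82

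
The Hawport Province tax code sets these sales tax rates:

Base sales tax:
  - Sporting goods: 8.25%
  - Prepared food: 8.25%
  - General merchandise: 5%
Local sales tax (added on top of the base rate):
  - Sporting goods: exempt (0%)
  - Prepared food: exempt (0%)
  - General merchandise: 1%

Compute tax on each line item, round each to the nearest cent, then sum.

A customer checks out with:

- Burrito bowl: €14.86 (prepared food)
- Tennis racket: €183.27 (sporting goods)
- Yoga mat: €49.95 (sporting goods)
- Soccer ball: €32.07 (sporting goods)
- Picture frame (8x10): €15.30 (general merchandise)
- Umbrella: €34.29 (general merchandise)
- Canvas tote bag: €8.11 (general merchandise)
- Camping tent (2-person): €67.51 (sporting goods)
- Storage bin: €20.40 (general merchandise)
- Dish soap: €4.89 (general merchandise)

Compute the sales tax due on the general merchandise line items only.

Picture frame (8x10) €15.30: general merchandise → 5% + 1% local = 6% → €0.92
Umbrella €34.29: general merchandise → 5% + 1% local = 6% → €2.06
Canvas tote bag €8.11: general merchandise → 5% + 1% local = 6% → €0.49
Storage bin €20.40: general merchandise → 5% + 1% local = 6% → €1.22
Dish soap €4.89: general merchandise → 5% + 1% local = 6% → €0.29
Tax on general merchandise = €0.92 + €2.06 + €0.49 + €1.22 + €0.29 = €4.98

€4.98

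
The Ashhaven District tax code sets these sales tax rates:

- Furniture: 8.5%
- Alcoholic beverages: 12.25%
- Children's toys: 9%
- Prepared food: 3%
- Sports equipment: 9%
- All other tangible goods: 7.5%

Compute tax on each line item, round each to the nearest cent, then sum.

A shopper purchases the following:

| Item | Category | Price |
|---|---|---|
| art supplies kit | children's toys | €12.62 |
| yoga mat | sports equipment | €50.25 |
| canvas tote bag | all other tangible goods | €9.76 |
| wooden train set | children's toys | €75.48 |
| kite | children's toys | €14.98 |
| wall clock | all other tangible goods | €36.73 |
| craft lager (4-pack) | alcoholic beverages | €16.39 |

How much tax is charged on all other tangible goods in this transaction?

€3.48

Canvas tote bag €9.76: all other tangible goods → 7.5% → €0.73
Wall clock €36.73: all other tangible goods → 7.5% → €2.75
Tax on all other tangible goods = €0.73 + €2.75 = €3.48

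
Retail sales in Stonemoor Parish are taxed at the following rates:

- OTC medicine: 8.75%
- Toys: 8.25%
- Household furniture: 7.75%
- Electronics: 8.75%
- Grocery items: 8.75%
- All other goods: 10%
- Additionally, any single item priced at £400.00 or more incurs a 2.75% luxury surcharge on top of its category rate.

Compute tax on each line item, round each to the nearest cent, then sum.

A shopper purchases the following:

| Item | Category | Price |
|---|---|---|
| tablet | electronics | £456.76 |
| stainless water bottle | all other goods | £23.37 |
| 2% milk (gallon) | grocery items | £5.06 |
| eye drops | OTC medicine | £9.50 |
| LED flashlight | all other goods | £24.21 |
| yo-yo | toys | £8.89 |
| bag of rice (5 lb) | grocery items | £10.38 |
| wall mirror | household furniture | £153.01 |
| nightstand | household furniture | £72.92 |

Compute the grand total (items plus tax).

£841.81

Tablet £456.76: electronics → 8.75% + 2.75% surcharge = 11.5% → £52.53
Stainless water bottle £23.37: all other goods → 10% → £2.34
2% milk (gallon) £5.06: grocery items → 8.75% → £0.44
Eye drops £9.50: OTC medicine → 8.75% → £0.83
LED flashlight £24.21: all other goods → 10% → £2.42
Yo-yo £8.89: toys → 8.25% → £0.73
Bag of rice (5 lb) £10.38: grocery items → 8.75% → £0.91
Wall mirror £153.01: household furniture → 7.75% → £11.86
Nightstand £72.92: household furniture → 7.75% → £5.65
Subtotal = £764.10; tax = £77.71; total due = £841.81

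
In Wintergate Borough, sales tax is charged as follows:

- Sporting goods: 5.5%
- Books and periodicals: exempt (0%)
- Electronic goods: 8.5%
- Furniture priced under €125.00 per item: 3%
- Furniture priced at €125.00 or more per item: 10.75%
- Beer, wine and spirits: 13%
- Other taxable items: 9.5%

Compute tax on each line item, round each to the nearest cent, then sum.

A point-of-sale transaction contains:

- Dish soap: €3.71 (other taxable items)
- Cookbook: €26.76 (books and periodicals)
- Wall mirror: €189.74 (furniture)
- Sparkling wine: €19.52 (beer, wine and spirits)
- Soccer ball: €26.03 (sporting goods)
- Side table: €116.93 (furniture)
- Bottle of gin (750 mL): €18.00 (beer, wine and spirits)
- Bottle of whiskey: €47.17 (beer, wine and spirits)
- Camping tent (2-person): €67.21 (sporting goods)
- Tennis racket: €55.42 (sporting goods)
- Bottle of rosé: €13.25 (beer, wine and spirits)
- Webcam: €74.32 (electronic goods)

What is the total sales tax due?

Dish soap €3.71: other taxable items → 9.5% → €0.35
Cookbook €26.76: books and periodicals → 0% → €0.00
Wall mirror €189.74: furniture, €125.00 or more → 10.75% → €20.40
Sparkling wine €19.52: beer, wine and spirits → 13% → €2.54
Soccer ball €26.03: sporting goods → 5.5% → €1.43
Side table €116.93: furniture, under €125.00 → 3% → €3.51
Bottle of gin (750 mL) €18.00: beer, wine and spirits → 13% → €2.34
Bottle of whiskey €47.17: beer, wine and spirits → 13% → €6.13
Camping tent (2-person) €67.21: sporting goods → 5.5% → €3.70
Tennis racket €55.42: sporting goods → 5.5% → €3.05
Bottle of rosé €13.25: beer, wine and spirits → 13% → €1.72
Webcam €74.32: electronic goods → 8.5% → €6.32
Total tax = €0.35 + €20.40 + €2.54 + €1.43 + €3.51 + €2.34 + €6.13 + €3.70 + €3.05 + €1.72 + €6.32 = €51.49

€51.49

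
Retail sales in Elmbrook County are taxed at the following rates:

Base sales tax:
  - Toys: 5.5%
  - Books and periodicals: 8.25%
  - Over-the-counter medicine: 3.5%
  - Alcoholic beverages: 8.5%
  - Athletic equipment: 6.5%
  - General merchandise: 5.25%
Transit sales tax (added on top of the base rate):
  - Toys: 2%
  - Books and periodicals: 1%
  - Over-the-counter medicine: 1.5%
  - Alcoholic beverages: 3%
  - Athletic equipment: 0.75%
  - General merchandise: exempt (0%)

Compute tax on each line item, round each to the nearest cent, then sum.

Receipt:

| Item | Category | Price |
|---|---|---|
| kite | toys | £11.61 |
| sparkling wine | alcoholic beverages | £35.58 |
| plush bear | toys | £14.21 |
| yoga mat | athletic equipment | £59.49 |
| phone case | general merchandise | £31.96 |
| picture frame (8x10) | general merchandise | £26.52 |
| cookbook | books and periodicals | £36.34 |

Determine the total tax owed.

Kite £11.61: toys → 5.5% + 2% transit = 7.5% → £0.87
Sparkling wine £35.58: alcoholic beverages → 8.5% + 3% transit = 11.5% → £4.09
Plush bear £14.21: toys → 5.5% + 2% transit = 7.5% → £1.07
Yoga mat £59.49: athletic equipment → 6.5% + 0.75% transit = 7.25% → £4.31
Phone case £31.96: general merchandise → 5.25% + 0% transit = 5.25% → £1.68
Picture frame (8x10) £26.52: general merchandise → 5.25% + 0% transit = 5.25% → £1.39
Cookbook £36.34: books and periodicals → 8.25% + 1% transit = 9.25% → £3.36
Total tax = £0.87 + £4.09 + £1.07 + £4.31 + £1.68 + £1.39 + £3.36 = £16.77

£16.77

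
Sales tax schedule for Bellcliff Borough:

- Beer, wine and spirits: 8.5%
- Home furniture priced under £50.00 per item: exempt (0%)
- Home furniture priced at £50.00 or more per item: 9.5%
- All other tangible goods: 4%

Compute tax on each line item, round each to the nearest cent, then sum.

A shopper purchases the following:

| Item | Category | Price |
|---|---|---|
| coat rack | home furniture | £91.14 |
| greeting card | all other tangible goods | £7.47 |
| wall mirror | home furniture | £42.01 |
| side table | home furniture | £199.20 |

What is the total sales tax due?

£27.88

Coat rack £91.14: home furniture, £50.00 or more → 9.5% → £8.66
Greeting card £7.47: all other tangible goods → 4% → £0.30
Wall mirror £42.01: home furniture, under £50.00 → 0% → £0.00
Side table £199.20: home furniture, £50.00 or more → 9.5% → £18.92
Total tax = £8.66 + £0.30 + £18.92 = £27.88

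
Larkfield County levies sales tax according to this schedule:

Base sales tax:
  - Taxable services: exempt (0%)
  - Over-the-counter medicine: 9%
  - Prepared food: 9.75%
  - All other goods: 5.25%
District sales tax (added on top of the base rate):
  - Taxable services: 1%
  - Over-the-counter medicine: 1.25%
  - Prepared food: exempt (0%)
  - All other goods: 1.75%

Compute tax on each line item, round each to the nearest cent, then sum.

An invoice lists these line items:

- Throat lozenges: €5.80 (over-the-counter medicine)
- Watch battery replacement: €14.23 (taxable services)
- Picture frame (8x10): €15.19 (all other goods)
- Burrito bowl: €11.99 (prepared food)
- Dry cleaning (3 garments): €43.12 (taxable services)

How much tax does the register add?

€3.39

Throat lozenges €5.80: over-the-counter medicine → 9% + 1.25% district = 10.25% → €0.59
Watch battery replacement €14.23: taxable services → 0% + 1% district = 1% → €0.14
Picture frame (8x10) €15.19: all other goods → 5.25% + 1.75% district = 7% → €1.06
Burrito bowl €11.99: prepared food → 9.75% + 0% district = 9.75% → €1.17
Dry cleaning (3 garments) €43.12: taxable services → 0% + 1% district = 1% → €0.43
Total tax = €0.59 + €0.14 + €1.06 + €1.17 + €0.43 = €3.39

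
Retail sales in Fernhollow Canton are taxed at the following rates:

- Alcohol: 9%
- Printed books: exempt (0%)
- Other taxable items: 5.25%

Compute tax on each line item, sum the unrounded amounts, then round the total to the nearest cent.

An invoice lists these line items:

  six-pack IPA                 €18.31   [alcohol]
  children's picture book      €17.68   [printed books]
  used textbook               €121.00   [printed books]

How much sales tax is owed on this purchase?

Six-pack IPA €18.31: alcohol → 9% → €1.6479
Children's picture book €17.68: printed books → 0% → €0.00
Used textbook €121.00: printed books → 0% → €0.00
Unrounded tax sum = €1.6479 → €1.65

€1.65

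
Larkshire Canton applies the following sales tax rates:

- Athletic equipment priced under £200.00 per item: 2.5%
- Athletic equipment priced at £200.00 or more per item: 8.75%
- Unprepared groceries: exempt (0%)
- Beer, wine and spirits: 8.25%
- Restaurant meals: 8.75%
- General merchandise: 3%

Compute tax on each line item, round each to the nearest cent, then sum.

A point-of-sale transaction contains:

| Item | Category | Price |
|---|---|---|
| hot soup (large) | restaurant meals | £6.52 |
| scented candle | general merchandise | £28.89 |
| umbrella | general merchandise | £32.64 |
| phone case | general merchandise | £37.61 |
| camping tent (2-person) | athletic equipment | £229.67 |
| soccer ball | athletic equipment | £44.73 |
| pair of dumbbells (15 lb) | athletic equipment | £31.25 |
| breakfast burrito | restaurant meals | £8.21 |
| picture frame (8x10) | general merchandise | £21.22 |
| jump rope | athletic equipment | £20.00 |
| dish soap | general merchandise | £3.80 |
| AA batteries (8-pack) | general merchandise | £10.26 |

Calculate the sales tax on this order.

£27.83

Hot soup (large) £6.52: restaurant meals → 8.75% → £0.57
Scented candle £28.89: general merchandise → 3% → £0.87
Umbrella £32.64: general merchandise → 3% → £0.98
Phone case £37.61: general merchandise → 3% → £1.13
Camping tent (2-person) £229.67: athletic equipment, £200.00 or more → 8.75% → £20.10
Soccer ball £44.73: athletic equipment, under £200.00 → 2.5% → £1.12
Pair of dumbbells (15 lb) £31.25: athletic equipment, under £200.00 → 2.5% → £0.78
Breakfast burrito £8.21: restaurant meals → 8.75% → £0.72
Picture frame (8x10) £21.22: general merchandise → 3% → £0.64
Jump rope £20.00: athletic equipment, under £200.00 → 2.5% → £0.50
Dish soap £3.80: general merchandise → 3% → £0.11
AA batteries (8-pack) £10.26: general merchandise → 3% → £0.31
Total tax = £0.57 + £0.87 + £0.98 + £1.13 + £20.10 + £1.12 + £0.78 + £0.72 + £0.64 + £0.50 + £0.11 + £0.31 = £27.83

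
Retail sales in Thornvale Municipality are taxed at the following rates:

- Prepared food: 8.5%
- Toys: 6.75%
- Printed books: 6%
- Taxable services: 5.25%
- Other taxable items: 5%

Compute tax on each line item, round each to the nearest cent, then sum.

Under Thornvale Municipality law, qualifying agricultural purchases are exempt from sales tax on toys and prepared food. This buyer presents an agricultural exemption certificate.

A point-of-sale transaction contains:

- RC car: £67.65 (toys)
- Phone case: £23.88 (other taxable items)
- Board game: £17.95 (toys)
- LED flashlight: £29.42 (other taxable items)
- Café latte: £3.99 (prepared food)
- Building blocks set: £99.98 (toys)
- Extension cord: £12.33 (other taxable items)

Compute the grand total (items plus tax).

£258.48

RC car £67.65: toys, buyer-exempt → 0% → £0.00
Phone case £23.88: other taxable items → 5% → £1.19
Board game £17.95: toys, buyer-exempt → 0% → £0.00
LED flashlight £29.42: other taxable items → 5% → £1.47
Café latte £3.99: prepared food, buyer-exempt → 0% → £0.00
Building blocks set £99.98: toys, buyer-exempt → 0% → £0.00
Extension cord £12.33: other taxable items → 5% → £0.62
Subtotal = £255.20; tax = £3.28; total due = £258.48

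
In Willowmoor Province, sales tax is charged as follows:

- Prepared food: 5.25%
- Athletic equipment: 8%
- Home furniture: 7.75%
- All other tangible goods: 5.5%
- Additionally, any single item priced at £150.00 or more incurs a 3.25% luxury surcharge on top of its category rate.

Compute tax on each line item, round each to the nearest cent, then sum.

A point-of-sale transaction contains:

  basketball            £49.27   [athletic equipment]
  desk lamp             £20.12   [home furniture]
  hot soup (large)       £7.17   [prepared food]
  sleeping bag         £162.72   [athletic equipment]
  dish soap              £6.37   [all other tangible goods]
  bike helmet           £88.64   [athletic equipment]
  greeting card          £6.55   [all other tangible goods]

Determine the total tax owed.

£31.99

Basketball £49.27: athletic equipment → 8% → £3.94
Desk lamp £20.12: home furniture → 7.75% → £1.56
Hot soup (large) £7.17: prepared food → 5.25% → £0.38
Sleeping bag £162.72: athletic equipment → 8% + 3.25% surcharge = 11.25% → £18.31
Dish soap £6.37: all other tangible goods → 5.5% → £0.35
Bike helmet £88.64: athletic equipment → 8% → £7.09
Greeting card £6.55: all other tangible goods → 5.5% → £0.36
Total tax = £3.94 + £1.56 + £0.38 + £18.31 + £0.35 + £7.09 + £0.36 = £31.99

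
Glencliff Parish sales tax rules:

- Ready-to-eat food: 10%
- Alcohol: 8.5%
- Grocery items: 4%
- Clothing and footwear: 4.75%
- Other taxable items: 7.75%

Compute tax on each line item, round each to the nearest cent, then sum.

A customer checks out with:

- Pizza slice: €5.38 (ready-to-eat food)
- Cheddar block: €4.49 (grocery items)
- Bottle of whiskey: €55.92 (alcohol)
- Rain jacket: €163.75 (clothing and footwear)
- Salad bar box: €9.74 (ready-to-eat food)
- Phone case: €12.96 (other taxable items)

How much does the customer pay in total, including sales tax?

€267.46

Pizza slice €5.38: ready-to-eat food → 10% → €0.54
Cheddar block €4.49: grocery items → 4% → €0.18
Bottle of whiskey €55.92: alcohol → 8.5% → €4.75
Rain jacket €163.75: clothing and footwear → 4.75% → €7.78
Salad bar box €9.74: ready-to-eat food → 10% → €0.97
Phone case €12.96: other taxable items → 7.75% → €1.00
Subtotal = €252.24; tax = €15.22; total due = €267.46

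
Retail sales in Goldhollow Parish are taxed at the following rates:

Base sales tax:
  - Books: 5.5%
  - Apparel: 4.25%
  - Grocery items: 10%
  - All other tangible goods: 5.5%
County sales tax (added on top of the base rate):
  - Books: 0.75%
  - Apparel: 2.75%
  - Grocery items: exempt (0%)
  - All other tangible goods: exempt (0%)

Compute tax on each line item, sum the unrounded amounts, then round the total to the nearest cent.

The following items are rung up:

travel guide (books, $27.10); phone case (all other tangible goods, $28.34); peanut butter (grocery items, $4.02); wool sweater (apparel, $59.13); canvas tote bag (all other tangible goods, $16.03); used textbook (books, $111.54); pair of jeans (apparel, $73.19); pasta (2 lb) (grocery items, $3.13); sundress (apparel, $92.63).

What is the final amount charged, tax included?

Travel guide $27.10: books → 5.5% + 0.75% county = 6.25% → $1.69375
Phone case $28.34: all other tangible goods → 5.5% + 0% county = 5.5% → $1.5587
Peanut butter $4.02: grocery items → 10% + 0% county = 10% → $0.402
Wool sweater $59.13: apparel → 4.25% + 2.75% county = 7% → $4.1391
Canvas tote bag $16.03: all other tangible goods → 5.5% + 0% county = 5.5% → $0.88165
Used textbook $111.54: books → 5.5% + 0.75% county = 6.25% → $6.97125
Pair of jeans $73.19: apparel → 4.25% + 2.75% county = 7% → $5.1233
Pasta (2 lb) $3.13: grocery items → 10% + 0% county = 10% → $0.313
Sundress $92.63: apparel → 4.25% + 2.75% county = 7% → $6.4841
Subtotal = $415.11; unrounded tax = $27.56685 → $27.57; total due = $442.68

$442.68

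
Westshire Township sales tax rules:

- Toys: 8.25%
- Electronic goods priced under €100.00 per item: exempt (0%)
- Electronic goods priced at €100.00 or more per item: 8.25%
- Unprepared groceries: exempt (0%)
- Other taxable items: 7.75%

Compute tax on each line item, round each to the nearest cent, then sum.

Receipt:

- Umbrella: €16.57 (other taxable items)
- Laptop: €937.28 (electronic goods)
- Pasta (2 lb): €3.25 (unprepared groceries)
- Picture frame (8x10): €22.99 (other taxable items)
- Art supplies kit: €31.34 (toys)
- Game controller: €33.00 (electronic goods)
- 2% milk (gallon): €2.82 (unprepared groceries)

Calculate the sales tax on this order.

€82.98

Umbrella €16.57: other taxable items → 7.75% → €1.28
Laptop €937.28: electronic goods, €100.00 or more → 8.25% → €77.33
Pasta (2 lb) €3.25: unprepared groceries → 0% → €0.00
Picture frame (8x10) €22.99: other taxable items → 7.75% → €1.78
Art supplies kit €31.34: toys → 8.25% → €2.59
Game controller €33.00: electronic goods, under €100.00 → 0% → €0.00
2% milk (gallon) €2.82: unprepared groceries → 0% → €0.00
Total tax = €1.28 + €77.33 + €1.78 + €2.59 = €82.98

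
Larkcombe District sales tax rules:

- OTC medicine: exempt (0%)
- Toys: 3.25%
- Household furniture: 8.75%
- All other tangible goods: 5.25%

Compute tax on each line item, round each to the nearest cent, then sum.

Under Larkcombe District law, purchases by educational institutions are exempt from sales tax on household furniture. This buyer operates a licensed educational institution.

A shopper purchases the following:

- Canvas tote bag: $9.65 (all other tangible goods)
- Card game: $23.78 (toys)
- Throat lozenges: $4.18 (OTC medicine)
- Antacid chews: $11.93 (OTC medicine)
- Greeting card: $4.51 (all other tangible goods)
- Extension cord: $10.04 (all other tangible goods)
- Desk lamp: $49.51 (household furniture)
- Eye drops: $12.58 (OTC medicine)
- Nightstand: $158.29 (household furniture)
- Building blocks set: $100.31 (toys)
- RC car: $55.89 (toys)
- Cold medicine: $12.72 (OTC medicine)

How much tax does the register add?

$7.13

Canvas tote bag $9.65: all other tangible goods → 5.25% → $0.51
Card game $23.78: toys → 3.25% → $0.77
Throat lozenges $4.18: OTC medicine → 0% → $0.00
Antacid chews $11.93: OTC medicine → 0% → $0.00
Greeting card $4.51: all other tangible goods → 5.25% → $0.24
Extension cord $10.04: all other tangible goods → 5.25% → $0.53
Desk lamp $49.51: household furniture, buyer-exempt → 0% → $0.00
Eye drops $12.58: OTC medicine → 0% → $0.00
Nightstand $158.29: household furniture, buyer-exempt → 0% → $0.00
Building blocks set $100.31: toys → 3.25% → $3.26
RC car $55.89: toys → 3.25% → $1.82
Cold medicine $12.72: OTC medicine → 0% → $0.00
Total tax = $0.51 + $0.77 + $0.24 + $0.53 + $3.26 + $1.82 = $7.13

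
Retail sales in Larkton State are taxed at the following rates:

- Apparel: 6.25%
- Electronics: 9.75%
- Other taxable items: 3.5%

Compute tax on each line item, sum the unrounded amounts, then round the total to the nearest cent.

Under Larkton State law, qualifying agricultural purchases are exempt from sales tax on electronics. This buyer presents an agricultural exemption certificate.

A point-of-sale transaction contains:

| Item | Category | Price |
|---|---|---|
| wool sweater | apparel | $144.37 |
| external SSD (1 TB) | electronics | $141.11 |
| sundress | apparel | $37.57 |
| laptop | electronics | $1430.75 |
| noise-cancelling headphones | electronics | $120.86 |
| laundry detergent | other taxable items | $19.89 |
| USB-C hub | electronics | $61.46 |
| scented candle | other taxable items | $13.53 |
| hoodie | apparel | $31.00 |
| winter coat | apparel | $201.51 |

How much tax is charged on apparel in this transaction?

Wool sweater $144.37: apparel → 6.25% → $9.023125
Sundress $37.57: apparel → 6.25% → $2.348125
Hoodie $31.00: apparel → 6.25% → $1.9375
Winter coat $201.51: apparel → 6.25% → $12.594375
Tax on apparel: unrounded sum = $25.903125 → $25.90

$25.90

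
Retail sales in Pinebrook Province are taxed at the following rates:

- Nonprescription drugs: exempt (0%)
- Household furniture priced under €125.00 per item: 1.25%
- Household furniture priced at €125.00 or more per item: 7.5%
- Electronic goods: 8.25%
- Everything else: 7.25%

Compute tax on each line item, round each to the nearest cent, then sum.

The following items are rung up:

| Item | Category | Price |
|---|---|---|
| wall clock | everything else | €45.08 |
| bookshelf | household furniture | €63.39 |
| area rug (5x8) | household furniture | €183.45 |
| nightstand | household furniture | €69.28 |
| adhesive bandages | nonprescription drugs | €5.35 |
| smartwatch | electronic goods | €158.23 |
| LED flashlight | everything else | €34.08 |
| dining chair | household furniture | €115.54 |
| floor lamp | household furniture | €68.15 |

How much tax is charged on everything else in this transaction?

€5.74

Wall clock €45.08: everything else → 7.25% → €3.27
LED flashlight €34.08: everything else → 7.25% → €2.47
Tax on everything else = €3.27 + €2.47 = €5.74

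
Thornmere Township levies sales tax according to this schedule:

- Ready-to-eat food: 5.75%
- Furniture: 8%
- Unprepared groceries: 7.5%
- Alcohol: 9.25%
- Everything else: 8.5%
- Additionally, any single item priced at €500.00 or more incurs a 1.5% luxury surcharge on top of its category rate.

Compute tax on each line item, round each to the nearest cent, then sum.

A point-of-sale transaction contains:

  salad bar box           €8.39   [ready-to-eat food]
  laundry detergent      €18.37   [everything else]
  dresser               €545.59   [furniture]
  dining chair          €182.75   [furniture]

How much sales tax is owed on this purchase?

€68.49

Salad bar box €8.39: ready-to-eat food → 5.75% → €0.48
Laundry detergent €18.37: everything else → 8.5% → €1.56
Dresser €545.59: furniture → 8% + 1.5% surcharge = 9.5% → €51.83
Dining chair €182.75: furniture → 8% → €14.62
Total tax = €0.48 + €1.56 + €51.83 + €14.62 = €68.49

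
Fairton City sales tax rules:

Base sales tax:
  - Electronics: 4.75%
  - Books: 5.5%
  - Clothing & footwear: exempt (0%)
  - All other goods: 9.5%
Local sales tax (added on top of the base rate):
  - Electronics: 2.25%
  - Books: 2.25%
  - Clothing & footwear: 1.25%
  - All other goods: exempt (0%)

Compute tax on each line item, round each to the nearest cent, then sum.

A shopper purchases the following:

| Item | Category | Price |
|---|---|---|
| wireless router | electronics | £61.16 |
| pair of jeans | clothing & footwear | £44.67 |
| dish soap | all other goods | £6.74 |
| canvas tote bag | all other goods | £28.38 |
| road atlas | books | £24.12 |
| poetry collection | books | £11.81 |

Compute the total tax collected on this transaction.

£10.97

Wireless router £61.16: electronics → 4.75% + 2.25% local = 7% → £4.28
Pair of jeans £44.67: clothing & footwear → 0% + 1.25% local = 1.25% → £0.56
Dish soap £6.74: all other goods → 9.5% + 0% local = 9.5% → £0.64
Canvas tote bag £28.38: all other goods → 9.5% + 0% local = 9.5% → £2.70
Road atlas £24.12: books → 5.5% + 2.25% local = 7.75% → £1.87
Poetry collection £11.81: books → 5.5% + 2.25% local = 7.75% → £0.92
Total tax = £4.28 + £0.56 + £0.64 + £2.70 + £1.87 + £0.92 = £10.97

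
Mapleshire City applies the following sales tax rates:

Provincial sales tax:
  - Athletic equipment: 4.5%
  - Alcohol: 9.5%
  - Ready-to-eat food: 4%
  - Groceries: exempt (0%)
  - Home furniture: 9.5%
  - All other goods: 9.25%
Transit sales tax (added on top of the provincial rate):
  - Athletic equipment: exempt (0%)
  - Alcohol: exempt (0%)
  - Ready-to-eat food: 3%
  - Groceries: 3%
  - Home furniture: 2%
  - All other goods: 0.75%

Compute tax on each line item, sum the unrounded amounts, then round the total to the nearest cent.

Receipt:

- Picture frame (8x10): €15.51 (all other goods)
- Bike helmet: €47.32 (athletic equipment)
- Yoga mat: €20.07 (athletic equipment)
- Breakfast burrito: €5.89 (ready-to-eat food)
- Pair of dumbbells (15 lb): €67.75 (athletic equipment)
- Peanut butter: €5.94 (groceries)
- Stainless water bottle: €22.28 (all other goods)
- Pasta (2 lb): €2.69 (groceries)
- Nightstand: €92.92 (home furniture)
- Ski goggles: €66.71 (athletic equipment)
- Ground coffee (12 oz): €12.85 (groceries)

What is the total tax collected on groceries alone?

Peanut butter €5.94: groceries → 0% + 3% transit = 3% → €0.1782
Pasta (2 lb) €2.69: groceries → 0% + 3% transit = 3% → €0.0807
Ground coffee (12 oz) €12.85: groceries → 0% + 3% transit = 3% → €0.3855
Tax on groceries: unrounded sum = €0.6444 → €0.64

€0.64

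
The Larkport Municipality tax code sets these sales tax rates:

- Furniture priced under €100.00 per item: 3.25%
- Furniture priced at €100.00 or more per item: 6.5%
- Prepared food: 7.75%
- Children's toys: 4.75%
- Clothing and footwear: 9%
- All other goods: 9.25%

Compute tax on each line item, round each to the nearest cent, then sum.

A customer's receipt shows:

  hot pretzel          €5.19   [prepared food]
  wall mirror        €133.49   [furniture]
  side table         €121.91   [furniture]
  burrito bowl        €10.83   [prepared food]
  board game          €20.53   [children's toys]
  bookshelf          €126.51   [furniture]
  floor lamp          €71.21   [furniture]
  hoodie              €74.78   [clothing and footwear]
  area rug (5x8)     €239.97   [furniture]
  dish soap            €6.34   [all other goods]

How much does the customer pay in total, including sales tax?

€863.03

Hot pretzel €5.19: prepared food → 7.75% → €0.40
Wall mirror €133.49: furniture, €100.00 or more → 6.5% → €8.68
Side table €121.91: furniture, €100.00 or more → 6.5% → €7.92
Burrito bowl €10.83: prepared food → 7.75% → €0.84
Board game €20.53: children's toys → 4.75% → €0.98
Bookshelf €126.51: furniture, €100.00 or more → 6.5% → €8.22
Floor lamp €71.21: furniture, under €100.00 → 3.25% → €2.31
Hoodie €74.78: clothing and footwear → 9% → €6.73
Area rug (5x8) €239.97: furniture, €100.00 or more → 6.5% → €15.60
Dish soap €6.34: all other goods → 9.25% → €0.59
Subtotal = €810.76; tax = €52.27; total due = €863.03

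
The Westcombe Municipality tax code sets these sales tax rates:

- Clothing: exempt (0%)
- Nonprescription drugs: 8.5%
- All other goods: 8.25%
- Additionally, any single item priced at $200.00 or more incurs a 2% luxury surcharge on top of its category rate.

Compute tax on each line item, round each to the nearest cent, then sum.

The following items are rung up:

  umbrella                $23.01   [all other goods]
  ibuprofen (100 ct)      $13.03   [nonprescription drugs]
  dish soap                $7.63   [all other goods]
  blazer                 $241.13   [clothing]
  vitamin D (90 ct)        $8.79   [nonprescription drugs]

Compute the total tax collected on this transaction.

Umbrella $23.01: all other goods → 8.25% → $1.90
Ibuprofen (100 ct) $13.03: nonprescription drugs → 8.5% → $1.11
Dish soap $7.63: all other goods → 8.25% → $0.63
Blazer $241.13: clothing → 0% + 2% surcharge = 2% → $4.82
Vitamin D (90 ct) $8.79: nonprescription drugs → 8.5% → $0.75
Total tax = $1.90 + $1.11 + $0.63 + $4.82 + $0.75 = $9.21

$9.21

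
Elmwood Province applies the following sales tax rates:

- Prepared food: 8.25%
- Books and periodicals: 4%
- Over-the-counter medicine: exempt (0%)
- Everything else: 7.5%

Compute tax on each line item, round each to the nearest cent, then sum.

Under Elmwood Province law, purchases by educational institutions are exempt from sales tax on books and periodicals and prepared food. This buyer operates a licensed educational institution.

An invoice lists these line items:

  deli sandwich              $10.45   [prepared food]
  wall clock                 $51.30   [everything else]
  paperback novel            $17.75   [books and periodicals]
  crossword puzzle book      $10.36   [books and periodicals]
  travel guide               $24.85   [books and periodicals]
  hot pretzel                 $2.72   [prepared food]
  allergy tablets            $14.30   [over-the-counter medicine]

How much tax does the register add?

$3.85

Deli sandwich $10.45: prepared food, buyer-exempt → 0% → $0.00
Wall clock $51.30: everything else → 7.5% → $3.85
Paperback novel $17.75: books and periodicals, buyer-exempt → 0% → $0.00
Crossword puzzle book $10.36: books and periodicals, buyer-exempt → 0% → $0.00
Travel guide $24.85: books and periodicals, buyer-exempt → 0% → $0.00
Hot pretzel $2.72: prepared food, buyer-exempt → 0% → $0.00
Allergy tablets $14.30: over-the-counter medicine → 0% → $0.00
Total tax = $3.85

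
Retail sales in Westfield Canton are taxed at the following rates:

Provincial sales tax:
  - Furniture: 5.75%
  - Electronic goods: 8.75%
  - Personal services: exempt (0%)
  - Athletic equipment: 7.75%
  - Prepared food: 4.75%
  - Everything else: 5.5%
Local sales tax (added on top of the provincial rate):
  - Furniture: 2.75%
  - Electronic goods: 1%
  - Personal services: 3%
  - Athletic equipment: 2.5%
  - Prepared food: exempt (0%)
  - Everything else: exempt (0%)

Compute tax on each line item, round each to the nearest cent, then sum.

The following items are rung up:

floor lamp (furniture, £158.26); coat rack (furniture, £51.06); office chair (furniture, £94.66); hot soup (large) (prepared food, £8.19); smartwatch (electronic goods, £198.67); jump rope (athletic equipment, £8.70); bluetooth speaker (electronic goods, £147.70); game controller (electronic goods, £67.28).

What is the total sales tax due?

£67.45

Floor lamp £158.26: furniture → 5.75% + 2.75% local = 8.5% → £13.45
Coat rack £51.06: furniture → 5.75% + 2.75% local = 8.5% → £4.34
Office chair £94.66: furniture → 5.75% + 2.75% local = 8.5% → £8.05
Hot soup (large) £8.19: prepared food → 4.75% + 0% local = 4.75% → £0.39
Smartwatch £198.67: electronic goods → 8.75% + 1% local = 9.75% → £19.37
Jump rope £8.70: athletic equipment → 7.75% + 2.5% local = 10.25% → £0.89
Bluetooth speaker £147.70: electronic goods → 8.75% + 1% local = 9.75% → £14.40
Game controller £67.28: electronic goods → 8.75% + 1% local = 9.75% → £6.56
Total tax = £13.45 + £4.34 + £8.05 + £0.39 + £19.37 + £0.89 + £14.40 + £6.56 = £67.45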